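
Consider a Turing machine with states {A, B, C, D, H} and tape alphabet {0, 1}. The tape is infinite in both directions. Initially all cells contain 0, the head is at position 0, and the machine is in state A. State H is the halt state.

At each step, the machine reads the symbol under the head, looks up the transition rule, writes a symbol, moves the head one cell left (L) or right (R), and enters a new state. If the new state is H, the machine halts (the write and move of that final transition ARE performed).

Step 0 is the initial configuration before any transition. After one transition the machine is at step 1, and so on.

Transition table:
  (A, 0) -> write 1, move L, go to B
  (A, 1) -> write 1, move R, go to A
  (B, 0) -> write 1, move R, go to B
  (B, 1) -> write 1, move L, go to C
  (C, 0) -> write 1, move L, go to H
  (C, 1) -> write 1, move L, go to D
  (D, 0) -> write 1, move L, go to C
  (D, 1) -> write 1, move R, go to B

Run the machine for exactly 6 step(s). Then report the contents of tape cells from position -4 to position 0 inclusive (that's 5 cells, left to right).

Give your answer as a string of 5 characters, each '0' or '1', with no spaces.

Answer: 01111

Derivation:
Step 1: in state A at pos 0, read 0 -> (A,0)->write 1,move L,goto B. Now: state=B, head=-1, tape[-2..1]=0010 (head:  ^)
Step 2: in state B at pos -1, read 0 -> (B,0)->write 1,move R,goto B. Now: state=B, head=0, tape[-2..1]=0110 (head:   ^)
Step 3: in state B at pos 0, read 1 -> (B,1)->write 1,move L,goto C. Now: state=C, head=-1, tape[-2..1]=0110 (head:  ^)
Step 4: in state C at pos -1, read 1 -> (C,1)->write 1,move L,goto D. Now: state=D, head=-2, tape[-3..1]=00110 (head:  ^)
Step 5: in state D at pos -2, read 0 -> (D,0)->write 1,move L,goto C. Now: state=C, head=-3, tape[-4..1]=001110 (head:  ^)
Step 6: in state C at pos -3, read 0 -> (C,0)->write 1,move L,goto H. Now: state=H, head=-4, tape[-5..1]=0011110 (head:  ^)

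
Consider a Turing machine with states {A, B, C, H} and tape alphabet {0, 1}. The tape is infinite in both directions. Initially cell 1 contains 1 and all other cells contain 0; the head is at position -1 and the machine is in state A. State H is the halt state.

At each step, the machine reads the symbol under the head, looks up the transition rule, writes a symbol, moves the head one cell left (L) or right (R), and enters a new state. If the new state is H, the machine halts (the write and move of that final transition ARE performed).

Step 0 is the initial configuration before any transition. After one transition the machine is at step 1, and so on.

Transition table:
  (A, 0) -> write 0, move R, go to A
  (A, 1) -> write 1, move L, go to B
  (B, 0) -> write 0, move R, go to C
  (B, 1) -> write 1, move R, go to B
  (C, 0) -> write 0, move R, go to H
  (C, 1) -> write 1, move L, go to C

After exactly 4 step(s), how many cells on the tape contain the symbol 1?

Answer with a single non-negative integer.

Answer: 1

Derivation:
Step 1: in state A at pos -1, read 0 -> (A,0)->write 0,move R,goto A. Now: state=A, head=0, tape[-2..2]=00010 (head:   ^)
Step 2: in state A at pos 0, read 0 -> (A,0)->write 0,move R,goto A. Now: state=A, head=1, tape[-2..2]=00010 (head:    ^)
Step 3: in state A at pos 1, read 1 -> (A,1)->write 1,move L,goto B. Now: state=B, head=0, tape[-2..2]=00010 (head:   ^)
Step 4: in state B at pos 0, read 0 -> (B,0)->write 0,move R,goto C. Now: state=C, head=1, tape[-2..2]=00010 (head:    ^)
Cells containing 1 after step 4: {1} -> 1 cell(s)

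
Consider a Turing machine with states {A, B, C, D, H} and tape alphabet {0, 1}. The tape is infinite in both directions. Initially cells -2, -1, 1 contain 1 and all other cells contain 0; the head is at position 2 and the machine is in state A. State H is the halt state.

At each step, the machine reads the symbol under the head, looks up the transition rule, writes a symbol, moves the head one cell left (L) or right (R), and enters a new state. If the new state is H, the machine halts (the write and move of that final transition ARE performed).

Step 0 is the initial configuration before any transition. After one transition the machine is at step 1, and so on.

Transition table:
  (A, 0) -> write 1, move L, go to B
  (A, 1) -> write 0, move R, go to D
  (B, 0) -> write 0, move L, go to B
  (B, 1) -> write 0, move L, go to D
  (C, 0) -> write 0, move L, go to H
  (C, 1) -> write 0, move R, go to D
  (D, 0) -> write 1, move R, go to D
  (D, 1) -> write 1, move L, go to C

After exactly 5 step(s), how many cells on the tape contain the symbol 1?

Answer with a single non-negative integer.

Answer: 5

Derivation:
Step 1: in state A at pos 2, read 0 -> (A,0)->write 1,move L,goto B. Now: state=B, head=1, tape[-3..3]=0110110 (head:     ^)
Step 2: in state B at pos 1, read 1 -> (B,1)->write 0,move L,goto D. Now: state=D, head=0, tape[-3..3]=0110010 (head:    ^)
Step 3: in state D at pos 0, read 0 -> (D,0)->write 1,move R,goto D. Now: state=D, head=1, tape[-3..3]=0111010 (head:     ^)
Step 4: in state D at pos 1, read 0 -> (D,0)->write 1,move R,goto D. Now: state=D, head=2, tape[-3..3]=0111110 (head:      ^)
Step 5: in state D at pos 2, read 1 -> (D,1)->write 1,move L,goto C. Now: state=C, head=1, tape[-3..3]=0111110 (head:     ^)
Cells containing 1 after step 5: {-2, -1, 0, 1, 2} -> 5 cell(s)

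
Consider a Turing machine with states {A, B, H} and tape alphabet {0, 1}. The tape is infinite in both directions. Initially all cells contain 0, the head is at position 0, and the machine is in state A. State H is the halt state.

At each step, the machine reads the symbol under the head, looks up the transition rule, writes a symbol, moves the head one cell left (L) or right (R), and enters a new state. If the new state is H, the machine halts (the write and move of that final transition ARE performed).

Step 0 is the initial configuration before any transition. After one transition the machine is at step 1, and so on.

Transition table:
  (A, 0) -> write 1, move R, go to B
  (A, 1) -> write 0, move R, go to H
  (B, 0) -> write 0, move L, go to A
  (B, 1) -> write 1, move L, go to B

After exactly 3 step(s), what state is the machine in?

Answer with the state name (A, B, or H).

Answer: H

Derivation:
Step 1: in state A at pos 0, read 0 -> (A,0)->write 1,move R,goto B. Now: state=B, head=1, tape[-1..2]=0100 (head:   ^)
Step 2: in state B at pos 1, read 0 -> (B,0)->write 0,move L,goto A. Now: state=A, head=0, tape[-1..2]=0100 (head:  ^)
Step 3: in state A at pos 0, read 1 -> (A,1)->write 0,move R,goto H. Now: state=H, head=1, tape[-1..2]=0000 (head:   ^)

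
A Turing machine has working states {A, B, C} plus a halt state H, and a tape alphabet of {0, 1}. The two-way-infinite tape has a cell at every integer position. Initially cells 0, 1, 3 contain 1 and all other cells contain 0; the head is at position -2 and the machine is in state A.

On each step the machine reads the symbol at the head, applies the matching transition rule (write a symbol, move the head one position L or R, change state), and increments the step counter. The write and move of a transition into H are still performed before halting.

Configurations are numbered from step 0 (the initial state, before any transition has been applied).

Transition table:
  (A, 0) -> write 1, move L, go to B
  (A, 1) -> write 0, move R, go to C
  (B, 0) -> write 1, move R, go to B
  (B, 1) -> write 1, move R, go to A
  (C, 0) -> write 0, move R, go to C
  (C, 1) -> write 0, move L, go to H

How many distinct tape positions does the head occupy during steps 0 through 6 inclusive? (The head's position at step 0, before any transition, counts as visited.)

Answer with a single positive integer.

Answer: 4

Derivation:
Step 1: in state A at pos -2, read 0 -> (A,0)->write 1,move L,goto B. Now: state=B, head=-3, tape[-4..4]=001011010 (head:  ^)
Step 2: in state B at pos -3, read 0 -> (B,0)->write 1,move R,goto B. Now: state=B, head=-2, tape[-4..4]=011011010 (head:   ^)
Step 3: in state B at pos -2, read 1 -> (B,1)->write 1,move R,goto A. Now: state=A, head=-1, tape[-4..4]=011011010 (head:    ^)
Step 4: in state A at pos -1, read 0 -> (A,0)->write 1,move L,goto B. Now: state=B, head=-2, tape[-4..4]=011111010 (head:   ^)
Step 5: in state B at pos -2, read 1 -> (B,1)->write 1,move R,goto A. Now: state=A, head=-1, tape[-4..4]=011111010 (head:    ^)
Step 6: in state A at pos -1, read 1 -> (A,1)->write 0,move R,goto C. Now: state=C, head=0, tape[-4..4]=011011010 (head:     ^)
Head positions at steps 0..6: starting at -2, distinct positions visited = {-3, -2, -1, 0} -> 4 position(s)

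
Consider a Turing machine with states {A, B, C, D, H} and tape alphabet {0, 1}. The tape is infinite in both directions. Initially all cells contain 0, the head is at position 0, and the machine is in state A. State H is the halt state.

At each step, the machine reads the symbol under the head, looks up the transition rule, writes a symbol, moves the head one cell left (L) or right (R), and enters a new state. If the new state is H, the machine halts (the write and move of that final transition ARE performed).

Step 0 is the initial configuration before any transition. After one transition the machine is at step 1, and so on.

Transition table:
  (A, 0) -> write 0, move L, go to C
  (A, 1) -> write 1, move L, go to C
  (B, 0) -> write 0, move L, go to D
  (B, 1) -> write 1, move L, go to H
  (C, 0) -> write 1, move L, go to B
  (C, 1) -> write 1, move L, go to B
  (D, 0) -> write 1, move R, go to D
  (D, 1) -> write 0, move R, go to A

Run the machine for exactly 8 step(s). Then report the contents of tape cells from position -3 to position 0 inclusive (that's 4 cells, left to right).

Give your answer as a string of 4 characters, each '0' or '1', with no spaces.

Answer: 1110

Derivation:
Step 1: in state A at pos 0, read 0 -> (A,0)->write 0,move L,goto C. Now: state=C, head=-1, tape[-2..1]=0000 (head:  ^)
Step 2: in state C at pos -1, read 0 -> (C,0)->write 1,move L,goto B. Now: state=B, head=-2, tape[-3..1]=00100 (head:  ^)
Step 3: in state B at pos -2, read 0 -> (B,0)->write 0,move L,goto D. Now: state=D, head=-3, tape[-4..1]=000100 (head:  ^)
Step 4: in state D at pos -3, read 0 -> (D,0)->write 1,move R,goto D. Now: state=D, head=-2, tape[-4..1]=010100 (head:   ^)
Step 5: in state D at pos -2, read 0 -> (D,0)->write 1,move R,goto D. Now: state=D, head=-1, tape[-4..1]=011100 (head:    ^)
Step 6: in state D at pos -1, read 1 -> (D,1)->write 0,move R,goto A. Now: state=A, head=0, tape[-4..1]=011000 (head:     ^)
Step 7: in state A at pos 0, read 0 -> (A,0)->write 0,move L,goto C. Now: state=C, head=-1, tape[-4..1]=011000 (head:    ^)
Step 8: in state C at pos -1, read 0 -> (C,0)->write 1,move L,goto B. Now: state=B, head=-2, tape[-4..1]=011100 (head:   ^)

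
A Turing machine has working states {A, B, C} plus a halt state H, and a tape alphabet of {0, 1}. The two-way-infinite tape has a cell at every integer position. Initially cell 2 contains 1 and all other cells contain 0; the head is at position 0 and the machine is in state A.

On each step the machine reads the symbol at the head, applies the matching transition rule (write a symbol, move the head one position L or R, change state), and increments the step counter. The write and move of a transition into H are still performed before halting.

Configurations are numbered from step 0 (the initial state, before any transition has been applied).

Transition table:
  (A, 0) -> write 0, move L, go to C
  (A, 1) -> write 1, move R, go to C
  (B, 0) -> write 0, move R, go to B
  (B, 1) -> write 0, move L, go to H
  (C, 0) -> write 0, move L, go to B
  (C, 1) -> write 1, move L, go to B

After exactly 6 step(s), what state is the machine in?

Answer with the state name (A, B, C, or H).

Answer: B

Derivation:
Step 1: in state A at pos 0, read 0 -> (A,0)->write 0,move L,goto C. Now: state=C, head=-1, tape[-2..3]=000010 (head:  ^)
Step 2: in state C at pos -1, read 0 -> (C,0)->write 0,move L,goto B. Now: state=B, head=-2, tape[-3..3]=0000010 (head:  ^)
Step 3: in state B at pos -2, read 0 -> (B,0)->write 0,move R,goto B. Now: state=B, head=-1, tape[-3..3]=0000010 (head:   ^)
Step 4: in state B at pos -1, read 0 -> (B,0)->write 0,move R,goto B. Now: state=B, head=0, tape[-3..3]=0000010 (head:    ^)
Step 5: in state B at pos 0, read 0 -> (B,0)->write 0,move R,goto B. Now: state=B, head=1, tape[-3..3]=0000010 (head:     ^)
Step 6: in state B at pos 1, read 0 -> (B,0)->write 0,move R,goto B. Now: state=B, head=2, tape[-3..3]=0000010 (head:      ^)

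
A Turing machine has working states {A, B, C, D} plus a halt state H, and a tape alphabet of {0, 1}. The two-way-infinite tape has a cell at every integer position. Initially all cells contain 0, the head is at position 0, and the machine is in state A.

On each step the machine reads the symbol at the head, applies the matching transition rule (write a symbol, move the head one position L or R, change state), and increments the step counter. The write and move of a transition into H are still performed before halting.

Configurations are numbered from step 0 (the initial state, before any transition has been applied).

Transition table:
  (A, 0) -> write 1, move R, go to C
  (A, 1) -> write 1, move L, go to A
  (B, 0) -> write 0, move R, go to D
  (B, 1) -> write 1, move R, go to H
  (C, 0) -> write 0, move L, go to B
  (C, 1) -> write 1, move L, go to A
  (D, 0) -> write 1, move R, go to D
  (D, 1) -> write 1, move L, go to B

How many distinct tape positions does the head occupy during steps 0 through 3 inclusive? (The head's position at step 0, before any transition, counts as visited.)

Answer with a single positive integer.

Step 1: in state A at pos 0, read 0 -> (A,0)->write 1,move R,goto C. Now: state=C, head=1, tape[-1..2]=0100 (head:   ^)
Step 2: in state C at pos 1, read 0 -> (C,0)->write 0,move L,goto B. Now: state=B, head=0, tape[-1..2]=0100 (head:  ^)
Step 3: in state B at pos 0, read 1 -> (B,1)->write 1,move R,goto H. Now: state=H, head=1, tape[-1..2]=0100 (head:   ^)
Head positions at steps 0..3: starting at 0, distinct positions visited = {0, 1} -> 2 position(s)

Answer: 2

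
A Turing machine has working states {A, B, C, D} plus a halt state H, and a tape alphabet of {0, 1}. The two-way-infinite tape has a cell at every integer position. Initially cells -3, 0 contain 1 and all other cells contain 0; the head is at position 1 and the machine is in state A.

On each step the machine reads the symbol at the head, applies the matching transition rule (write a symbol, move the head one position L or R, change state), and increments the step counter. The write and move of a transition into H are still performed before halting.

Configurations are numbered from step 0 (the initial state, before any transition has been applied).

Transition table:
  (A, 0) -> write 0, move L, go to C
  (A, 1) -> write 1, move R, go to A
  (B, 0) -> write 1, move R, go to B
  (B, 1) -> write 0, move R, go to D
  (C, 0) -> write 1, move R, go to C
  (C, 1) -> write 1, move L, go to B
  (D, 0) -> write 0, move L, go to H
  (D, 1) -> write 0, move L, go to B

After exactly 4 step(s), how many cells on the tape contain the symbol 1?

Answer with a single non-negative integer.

Step 1: in state A at pos 1, read 0 -> (A,0)->write 0,move L,goto C. Now: state=C, head=0, tape[-4..2]=0100100 (head:     ^)
Step 2: in state C at pos 0, read 1 -> (C,1)->write 1,move L,goto B. Now: state=B, head=-1, tape[-4..2]=0100100 (head:    ^)
Step 3: in state B at pos -1, read 0 -> (B,0)->write 1,move R,goto B. Now: state=B, head=0, tape[-4..2]=0101100 (head:     ^)
Step 4: in state B at pos 0, read 1 -> (B,1)->write 0,move R,goto D. Now: state=D, head=1, tape[-4..2]=0101000 (head:      ^)
Cells containing 1 after step 4: {-3, -1} -> 2 cell(s)

Answer: 2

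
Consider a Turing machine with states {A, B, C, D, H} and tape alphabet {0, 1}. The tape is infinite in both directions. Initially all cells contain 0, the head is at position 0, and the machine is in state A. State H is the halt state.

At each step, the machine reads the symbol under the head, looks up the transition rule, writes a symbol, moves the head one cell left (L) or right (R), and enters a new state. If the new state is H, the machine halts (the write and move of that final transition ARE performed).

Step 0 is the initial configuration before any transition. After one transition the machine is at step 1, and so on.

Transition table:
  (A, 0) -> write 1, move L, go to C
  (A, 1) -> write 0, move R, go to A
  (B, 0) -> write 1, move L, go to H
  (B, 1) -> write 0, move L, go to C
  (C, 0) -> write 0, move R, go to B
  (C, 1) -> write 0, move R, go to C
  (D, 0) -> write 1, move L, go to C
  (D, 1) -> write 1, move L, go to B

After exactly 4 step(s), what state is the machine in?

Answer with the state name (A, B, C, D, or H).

Answer: B

Derivation:
Step 1: in state A at pos 0, read 0 -> (A,0)->write 1,move L,goto C. Now: state=C, head=-1, tape[-2..1]=0010 (head:  ^)
Step 2: in state C at pos -1, read 0 -> (C,0)->write 0,move R,goto B. Now: state=B, head=0, tape[-2..1]=0010 (head:   ^)
Step 3: in state B at pos 0, read 1 -> (B,1)->write 0,move L,goto C. Now: state=C, head=-1, tape[-2..1]=0000 (head:  ^)
Step 4: in state C at pos -1, read 0 -> (C,0)->write 0,move R,goto B. Now: state=B, head=0, tape[-2..1]=0000 (head:   ^)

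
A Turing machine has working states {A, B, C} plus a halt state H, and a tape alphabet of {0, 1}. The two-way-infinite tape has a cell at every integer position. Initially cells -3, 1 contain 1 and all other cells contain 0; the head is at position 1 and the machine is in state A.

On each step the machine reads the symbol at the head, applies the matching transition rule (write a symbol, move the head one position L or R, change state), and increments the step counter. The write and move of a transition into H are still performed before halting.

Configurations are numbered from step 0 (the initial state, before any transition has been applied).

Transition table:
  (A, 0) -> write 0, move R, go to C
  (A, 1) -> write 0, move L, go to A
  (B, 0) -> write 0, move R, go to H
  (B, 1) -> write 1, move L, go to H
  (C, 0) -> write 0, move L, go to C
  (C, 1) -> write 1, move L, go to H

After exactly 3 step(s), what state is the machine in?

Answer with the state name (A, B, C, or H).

Step 1: in state A at pos 1, read 1 -> (A,1)->write 0,move L,goto A. Now: state=A, head=0, tape[-4..2]=0100000 (head:     ^)
Step 2: in state A at pos 0, read 0 -> (A,0)->write 0,move R,goto C. Now: state=C, head=1, tape[-4..2]=0100000 (head:      ^)
Step 3: in state C at pos 1, read 0 -> (C,0)->write 0,move L,goto C. Now: state=C, head=0, tape[-4..2]=0100000 (head:     ^)

Answer: C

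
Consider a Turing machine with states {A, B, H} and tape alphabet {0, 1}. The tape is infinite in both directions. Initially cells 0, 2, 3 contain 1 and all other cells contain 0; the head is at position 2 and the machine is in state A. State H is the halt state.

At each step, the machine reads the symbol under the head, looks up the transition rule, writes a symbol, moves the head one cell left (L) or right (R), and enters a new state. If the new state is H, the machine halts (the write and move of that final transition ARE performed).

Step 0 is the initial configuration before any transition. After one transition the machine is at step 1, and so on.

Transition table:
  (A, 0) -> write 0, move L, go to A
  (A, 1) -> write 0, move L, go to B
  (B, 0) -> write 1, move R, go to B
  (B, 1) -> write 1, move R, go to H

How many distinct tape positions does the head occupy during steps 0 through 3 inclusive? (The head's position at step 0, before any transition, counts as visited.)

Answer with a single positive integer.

Step 1: in state A at pos 2, read 1 -> (A,1)->write 0,move L,goto B. Now: state=B, head=1, tape[-1..4]=010010 (head:   ^)
Step 2: in state B at pos 1, read 0 -> (B,0)->write 1,move R,goto B. Now: state=B, head=2, tape[-1..4]=011010 (head:    ^)
Step 3: in state B at pos 2, read 0 -> (B,0)->write 1,move R,goto B. Now: state=B, head=3, tape[-1..4]=011110 (head:     ^)
Head positions at steps 0..3: starting at 2, distinct positions visited = {1, 2, 3} -> 3 position(s)

Answer: 3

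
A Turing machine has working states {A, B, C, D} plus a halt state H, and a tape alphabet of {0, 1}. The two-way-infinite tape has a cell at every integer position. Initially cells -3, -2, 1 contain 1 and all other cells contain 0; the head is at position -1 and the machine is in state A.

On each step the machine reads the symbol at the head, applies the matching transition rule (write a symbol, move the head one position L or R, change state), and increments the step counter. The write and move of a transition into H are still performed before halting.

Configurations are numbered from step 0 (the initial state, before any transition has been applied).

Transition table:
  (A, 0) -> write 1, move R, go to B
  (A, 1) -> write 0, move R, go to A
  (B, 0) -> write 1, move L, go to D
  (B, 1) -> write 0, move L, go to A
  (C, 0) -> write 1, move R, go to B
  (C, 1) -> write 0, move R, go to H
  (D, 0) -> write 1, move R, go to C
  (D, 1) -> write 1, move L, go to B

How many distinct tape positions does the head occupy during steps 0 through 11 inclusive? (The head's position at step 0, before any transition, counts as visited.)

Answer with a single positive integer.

Answer: 4

Derivation:
Step 1: in state A at pos -1, read 0 -> (A,0)->write 1,move R,goto B. Now: state=B, head=0, tape[-4..2]=0111010 (head:     ^)
Step 2: in state B at pos 0, read 0 -> (B,0)->write 1,move L,goto D. Now: state=D, head=-1, tape[-4..2]=0111110 (head:    ^)
Step 3: in state D at pos -1, read 1 -> (D,1)->write 1,move L,goto B. Now: state=B, head=-2, tape[-4..2]=0111110 (head:   ^)
Step 4: in state B at pos -2, read 1 -> (B,1)->write 0,move L,goto A. Now: state=A, head=-3, tape[-4..2]=0101110 (head:  ^)
Step 5: in state A at pos -3, read 1 -> (A,1)->write 0,move R,goto A. Now: state=A, head=-2, tape[-4..2]=0001110 (head:   ^)
Step 6: in state A at pos -2, read 0 -> (A,0)->write 1,move R,goto B. Now: state=B, head=-1, tape[-4..2]=0011110 (head:    ^)
Step 7: in state B at pos -1, read 1 -> (B,1)->write 0,move L,goto A. Now: state=A, head=-2, tape[-4..2]=0010110 (head:   ^)
Step 8: in state A at pos -2, read 1 -> (A,1)->write 0,move R,goto A. Now: state=A, head=-1, tape[-4..2]=0000110 (head:    ^)
Step 9: in state A at pos -1, read 0 -> (A,0)->write 1,move R,goto B. Now: state=B, head=0, tape[-4..2]=0001110 (head:     ^)
Step 10: in state B at pos 0, read 1 -> (B,1)->write 0,move L,goto A. Now: state=A, head=-1, tape[-4..2]=0001010 (head:    ^)
Step 11: in state A at pos -1, read 1 -> (A,1)->write 0,move R,goto A. Now: state=A, head=0, tape[-4..2]=0000010 (head:     ^)
Head positions at steps 0..11: starting at -1, distinct positions visited = {-3, -2, -1, 0} -> 4 position(s)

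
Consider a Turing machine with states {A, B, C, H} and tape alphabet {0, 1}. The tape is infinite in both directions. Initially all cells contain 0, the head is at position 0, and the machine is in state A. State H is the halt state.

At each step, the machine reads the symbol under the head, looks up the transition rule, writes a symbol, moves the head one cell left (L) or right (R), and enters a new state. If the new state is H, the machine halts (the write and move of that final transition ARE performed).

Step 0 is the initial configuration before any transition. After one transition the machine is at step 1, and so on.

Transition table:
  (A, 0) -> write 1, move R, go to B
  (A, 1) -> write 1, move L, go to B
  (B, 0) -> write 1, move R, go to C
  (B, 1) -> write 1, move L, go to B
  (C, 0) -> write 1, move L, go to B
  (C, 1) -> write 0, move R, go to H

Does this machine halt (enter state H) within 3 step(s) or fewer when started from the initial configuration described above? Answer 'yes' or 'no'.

Answer: no

Derivation:
Step 1: in state A at pos 0, read 0 -> (A,0)->write 1,move R,goto B. Now: state=B, head=1, tape[-1..2]=0100 (head:   ^)
Step 2: in state B at pos 1, read 0 -> (B,0)->write 1,move R,goto C. Now: state=C, head=2, tape[-1..3]=01100 (head:    ^)
Step 3: in state C at pos 2, read 0 -> (C,0)->write 1,move L,goto B. Now: state=B, head=1, tape[-1..3]=01110 (head:   ^)
After 3 step(s): state = B (not H) -> not halted within 3 -> no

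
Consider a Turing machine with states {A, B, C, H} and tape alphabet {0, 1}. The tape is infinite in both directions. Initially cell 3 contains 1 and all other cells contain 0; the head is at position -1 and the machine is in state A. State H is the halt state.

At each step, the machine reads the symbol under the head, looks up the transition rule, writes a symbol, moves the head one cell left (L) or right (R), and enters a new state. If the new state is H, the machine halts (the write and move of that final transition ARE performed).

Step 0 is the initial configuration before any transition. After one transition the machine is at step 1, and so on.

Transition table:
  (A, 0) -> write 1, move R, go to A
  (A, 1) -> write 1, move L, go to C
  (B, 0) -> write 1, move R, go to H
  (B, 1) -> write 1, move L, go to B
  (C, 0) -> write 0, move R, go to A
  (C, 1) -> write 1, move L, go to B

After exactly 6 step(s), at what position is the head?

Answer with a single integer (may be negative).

Step 1: in state A at pos -1, read 0 -> (A,0)->write 1,move R,goto A. Now: state=A, head=0, tape[-2..4]=0100010 (head:   ^)
Step 2: in state A at pos 0, read 0 -> (A,0)->write 1,move R,goto A. Now: state=A, head=1, tape[-2..4]=0110010 (head:    ^)
Step 3: in state A at pos 1, read 0 -> (A,0)->write 1,move R,goto A. Now: state=A, head=2, tape[-2..4]=0111010 (head:     ^)
Step 4: in state A at pos 2, read 0 -> (A,0)->write 1,move R,goto A. Now: state=A, head=3, tape[-2..4]=0111110 (head:      ^)
Step 5: in state A at pos 3, read 1 -> (A,1)->write 1,move L,goto C. Now: state=C, head=2, tape[-2..4]=0111110 (head:     ^)
Step 6: in state C at pos 2, read 1 -> (C,1)->write 1,move L,goto B. Now: state=B, head=1, tape[-2..4]=0111110 (head:    ^)

Answer: 1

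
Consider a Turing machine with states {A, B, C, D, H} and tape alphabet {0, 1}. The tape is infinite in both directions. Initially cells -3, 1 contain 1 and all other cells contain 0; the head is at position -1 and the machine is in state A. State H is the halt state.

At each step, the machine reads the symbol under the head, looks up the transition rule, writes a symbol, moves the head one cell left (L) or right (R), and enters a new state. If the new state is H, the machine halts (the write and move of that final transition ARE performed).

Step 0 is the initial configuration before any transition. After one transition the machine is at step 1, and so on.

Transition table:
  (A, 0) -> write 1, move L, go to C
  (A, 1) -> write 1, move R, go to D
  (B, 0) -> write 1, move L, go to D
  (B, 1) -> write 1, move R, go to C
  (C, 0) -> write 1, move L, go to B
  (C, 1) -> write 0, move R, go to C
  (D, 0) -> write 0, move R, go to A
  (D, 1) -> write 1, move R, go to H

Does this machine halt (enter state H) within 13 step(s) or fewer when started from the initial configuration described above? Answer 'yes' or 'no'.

Answer: yes

Derivation:
Step 1: in state A at pos -1, read 0 -> (A,0)->write 1,move L,goto C. Now: state=C, head=-2, tape[-4..2]=0101010 (head:   ^)
Step 2: in state C at pos -2, read 0 -> (C,0)->write 1,move L,goto B. Now: state=B, head=-3, tape[-4..2]=0111010 (head:  ^)
Step 3: in state B at pos -3, read 1 -> (B,1)->write 1,move R,goto C. Now: state=C, head=-2, tape[-4..2]=0111010 (head:   ^)
Step 4: in state C at pos -2, read 1 -> (C,1)->write 0,move R,goto C. Now: state=C, head=-1, tape[-4..2]=0101010 (head:    ^)
Step 5: in state C at pos -1, read 1 -> (C,1)->write 0,move R,goto C. Now: state=C, head=0, tape[-4..2]=0100010 (head:     ^)
Step 6: in state C at pos 0, read 0 -> (C,0)->write 1,move L,goto B. Now: state=B, head=-1, tape[-4..2]=0100110 (head:    ^)
Step 7: in state B at pos -1, read 0 -> (B,0)->write 1,move L,goto D. Now: state=D, head=-2, tape[-4..2]=0101110 (head:   ^)
Step 8: in state D at pos -2, read 0 -> (D,0)->write 0,move R,goto A. Now: state=A, head=-1, tape[-4..2]=0101110 (head:    ^)
Step 9: in state A at pos -1, read 1 -> (A,1)->write 1,move R,goto D. Now: state=D, head=0, tape[-4..2]=0101110 (head:     ^)
Step 10: in state D at pos 0, read 1 -> (D,1)->write 1,move R,goto H. Now: state=H, head=1, tape[-4..2]=0101110 (head:      ^)
State H reached at step 10; 10 <= 13 -> yes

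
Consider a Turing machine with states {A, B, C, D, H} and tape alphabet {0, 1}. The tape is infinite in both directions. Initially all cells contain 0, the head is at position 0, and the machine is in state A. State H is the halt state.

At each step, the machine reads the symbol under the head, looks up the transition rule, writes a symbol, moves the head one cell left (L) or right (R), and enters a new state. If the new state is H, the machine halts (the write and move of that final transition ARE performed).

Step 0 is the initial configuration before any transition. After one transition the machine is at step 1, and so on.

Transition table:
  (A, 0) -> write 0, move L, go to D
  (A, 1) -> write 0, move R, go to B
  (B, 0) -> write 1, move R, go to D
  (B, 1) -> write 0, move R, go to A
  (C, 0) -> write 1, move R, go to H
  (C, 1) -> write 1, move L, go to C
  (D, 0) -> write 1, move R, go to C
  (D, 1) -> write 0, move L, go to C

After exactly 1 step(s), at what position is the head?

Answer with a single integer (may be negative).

Answer: -1

Derivation:
Step 1: in state A at pos 0, read 0 -> (A,0)->write 0,move L,goto D. Now: state=D, head=-1, tape[-2..1]=0000 (head:  ^)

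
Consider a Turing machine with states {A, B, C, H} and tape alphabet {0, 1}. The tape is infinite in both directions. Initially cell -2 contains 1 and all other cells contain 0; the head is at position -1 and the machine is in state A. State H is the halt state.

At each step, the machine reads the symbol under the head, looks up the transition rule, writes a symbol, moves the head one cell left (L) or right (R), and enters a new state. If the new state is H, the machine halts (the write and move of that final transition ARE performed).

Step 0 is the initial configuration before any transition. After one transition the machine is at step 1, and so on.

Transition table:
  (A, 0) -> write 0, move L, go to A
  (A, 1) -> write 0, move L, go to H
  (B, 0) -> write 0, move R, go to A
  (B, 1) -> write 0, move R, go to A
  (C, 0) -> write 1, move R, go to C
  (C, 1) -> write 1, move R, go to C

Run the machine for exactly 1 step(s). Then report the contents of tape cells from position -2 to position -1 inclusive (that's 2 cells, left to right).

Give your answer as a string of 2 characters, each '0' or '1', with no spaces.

Answer: 10

Derivation:
Step 1: in state A at pos -1, read 0 -> (A,0)->write 0,move L,goto A. Now: state=A, head=-2, tape[-3..0]=0100 (head:  ^)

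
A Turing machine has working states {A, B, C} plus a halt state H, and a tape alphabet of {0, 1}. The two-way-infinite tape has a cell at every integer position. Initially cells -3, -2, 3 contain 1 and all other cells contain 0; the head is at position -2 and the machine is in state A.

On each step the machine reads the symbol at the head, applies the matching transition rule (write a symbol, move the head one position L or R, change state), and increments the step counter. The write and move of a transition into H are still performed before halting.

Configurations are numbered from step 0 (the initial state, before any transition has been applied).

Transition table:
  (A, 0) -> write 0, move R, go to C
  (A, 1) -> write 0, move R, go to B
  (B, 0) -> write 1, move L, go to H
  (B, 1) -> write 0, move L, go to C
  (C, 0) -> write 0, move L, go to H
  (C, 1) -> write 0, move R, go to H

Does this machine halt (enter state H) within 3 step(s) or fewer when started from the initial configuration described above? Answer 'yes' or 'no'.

Step 1: in state A at pos -2, read 1 -> (A,1)->write 0,move R,goto B. Now: state=B, head=-1, tape[-4..4]=010000010 (head:    ^)
Step 2: in state B at pos -1, read 0 -> (B,0)->write 1,move L,goto H. Now: state=H, head=-2, tape[-4..4]=010100010 (head:   ^)
State H reached at step 2; 2 <= 3 -> yes

Answer: yes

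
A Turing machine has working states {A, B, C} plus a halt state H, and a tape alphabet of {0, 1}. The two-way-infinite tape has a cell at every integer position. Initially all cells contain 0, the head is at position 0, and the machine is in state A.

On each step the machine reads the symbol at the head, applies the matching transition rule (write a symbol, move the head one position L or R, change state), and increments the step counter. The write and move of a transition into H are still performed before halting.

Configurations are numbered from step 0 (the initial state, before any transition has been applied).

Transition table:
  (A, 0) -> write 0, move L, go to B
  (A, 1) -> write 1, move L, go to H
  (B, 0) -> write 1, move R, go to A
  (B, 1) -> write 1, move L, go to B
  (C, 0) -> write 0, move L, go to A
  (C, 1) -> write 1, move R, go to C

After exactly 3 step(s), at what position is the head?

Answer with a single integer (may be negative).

Answer: -1

Derivation:
Step 1: in state A at pos 0, read 0 -> (A,0)->write 0,move L,goto B. Now: state=B, head=-1, tape[-2..1]=0000 (head:  ^)
Step 2: in state B at pos -1, read 0 -> (B,0)->write 1,move R,goto A. Now: state=A, head=0, tape[-2..1]=0100 (head:   ^)
Step 3: in state A at pos 0, read 0 -> (A,0)->write 0,move L,goto B. Now: state=B, head=-1, tape[-2..1]=0100 (head:  ^)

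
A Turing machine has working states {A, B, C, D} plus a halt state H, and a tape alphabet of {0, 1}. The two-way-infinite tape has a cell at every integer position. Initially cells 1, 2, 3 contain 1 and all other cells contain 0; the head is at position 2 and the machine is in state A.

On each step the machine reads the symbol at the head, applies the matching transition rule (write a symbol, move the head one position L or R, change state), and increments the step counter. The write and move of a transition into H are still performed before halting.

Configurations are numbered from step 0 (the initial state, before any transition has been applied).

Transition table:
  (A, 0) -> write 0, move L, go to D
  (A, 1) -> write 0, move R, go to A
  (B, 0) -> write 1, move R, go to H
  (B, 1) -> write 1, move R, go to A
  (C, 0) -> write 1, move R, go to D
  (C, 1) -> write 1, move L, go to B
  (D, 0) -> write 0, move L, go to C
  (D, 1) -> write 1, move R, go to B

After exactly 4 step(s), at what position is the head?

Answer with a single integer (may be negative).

Answer: 2

Derivation:
Step 1: in state A at pos 2, read 1 -> (A,1)->write 0,move R,goto A. Now: state=A, head=3, tape[0..4]=01010 (head:    ^)
Step 2: in state A at pos 3, read 1 -> (A,1)->write 0,move R,goto A. Now: state=A, head=4, tape[0..5]=010000 (head:     ^)
Step 3: in state A at pos 4, read 0 -> (A,0)->write 0,move L,goto D. Now: state=D, head=3, tape[0..5]=010000 (head:    ^)
Step 4: in state D at pos 3, read 0 -> (D,0)->write 0,move L,goto C. Now: state=C, head=2, tape[0..5]=010000 (head:   ^)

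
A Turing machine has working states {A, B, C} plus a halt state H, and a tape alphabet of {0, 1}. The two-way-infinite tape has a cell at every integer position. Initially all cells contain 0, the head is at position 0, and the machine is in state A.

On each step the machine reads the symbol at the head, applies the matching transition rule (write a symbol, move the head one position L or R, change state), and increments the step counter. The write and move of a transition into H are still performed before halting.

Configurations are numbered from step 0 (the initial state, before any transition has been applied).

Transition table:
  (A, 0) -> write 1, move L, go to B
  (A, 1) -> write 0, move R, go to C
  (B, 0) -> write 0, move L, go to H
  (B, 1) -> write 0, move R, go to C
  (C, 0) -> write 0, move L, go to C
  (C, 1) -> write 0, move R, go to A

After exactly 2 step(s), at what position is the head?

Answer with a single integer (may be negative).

Answer: -2

Derivation:
Step 1: in state A at pos 0, read 0 -> (A,0)->write 1,move L,goto B. Now: state=B, head=-1, tape[-2..1]=0010 (head:  ^)
Step 2: in state B at pos -1, read 0 -> (B,0)->write 0,move L,goto H. Now: state=H, head=-2, tape[-3..1]=00010 (head:  ^)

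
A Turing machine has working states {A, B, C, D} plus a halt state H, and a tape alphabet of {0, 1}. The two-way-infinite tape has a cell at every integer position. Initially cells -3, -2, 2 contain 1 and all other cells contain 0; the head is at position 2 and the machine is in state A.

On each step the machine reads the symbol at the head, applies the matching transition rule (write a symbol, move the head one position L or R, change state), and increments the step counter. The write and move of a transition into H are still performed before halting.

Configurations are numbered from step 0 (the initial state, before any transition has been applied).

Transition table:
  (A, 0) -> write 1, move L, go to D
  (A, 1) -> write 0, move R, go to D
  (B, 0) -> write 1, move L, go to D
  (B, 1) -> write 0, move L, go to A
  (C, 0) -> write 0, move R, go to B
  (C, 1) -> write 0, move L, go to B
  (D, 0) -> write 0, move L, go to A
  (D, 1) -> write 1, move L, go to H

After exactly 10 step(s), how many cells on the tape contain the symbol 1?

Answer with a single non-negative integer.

Answer: 4

Derivation:
Step 1: in state A at pos 2, read 1 -> (A,1)->write 0,move R,goto D. Now: state=D, head=3, tape[-4..4]=011000000 (head:        ^)
Step 2: in state D at pos 3, read 0 -> (D,0)->write 0,move L,goto A. Now: state=A, head=2, tape[-4..4]=011000000 (head:       ^)
Step 3: in state A at pos 2, read 0 -> (A,0)->write 1,move L,goto D. Now: state=D, head=1, tape[-4..4]=011000100 (head:      ^)
Step 4: in state D at pos 1, read 0 -> (D,0)->write 0,move L,goto A. Now: state=A, head=0, tape[-4..4]=011000100 (head:     ^)
Step 5: in state A at pos 0, read 0 -> (A,0)->write 1,move L,goto D. Now: state=D, head=-1, tape[-4..4]=011010100 (head:    ^)
Step 6: in state D at pos -1, read 0 -> (D,0)->write 0,move L,goto A. Now: state=A, head=-2, tape[-4..4]=011010100 (head:   ^)
Step 7: in state A at pos -2, read 1 -> (A,1)->write 0,move R,goto D. Now: state=D, head=-1, tape[-4..4]=010010100 (head:    ^)
Step 8: in state D at pos -1, read 0 -> (D,0)->write 0,move L,goto A. Now: state=A, head=-2, tape[-4..4]=010010100 (head:   ^)
Step 9: in state A at pos -2, read 0 -> (A,0)->write 1,move L,goto D. Now: state=D, head=-3, tape[-4..4]=011010100 (head:  ^)
Step 10: in state D at pos -3, read 1 -> (D,1)->write 1,move L,goto H. Now: state=H, head=-4, tape[-5..4]=0011010100 (head:  ^)
Cells containing 1 after step 10: {-3, -2, 0, 2} -> 4 cell(s)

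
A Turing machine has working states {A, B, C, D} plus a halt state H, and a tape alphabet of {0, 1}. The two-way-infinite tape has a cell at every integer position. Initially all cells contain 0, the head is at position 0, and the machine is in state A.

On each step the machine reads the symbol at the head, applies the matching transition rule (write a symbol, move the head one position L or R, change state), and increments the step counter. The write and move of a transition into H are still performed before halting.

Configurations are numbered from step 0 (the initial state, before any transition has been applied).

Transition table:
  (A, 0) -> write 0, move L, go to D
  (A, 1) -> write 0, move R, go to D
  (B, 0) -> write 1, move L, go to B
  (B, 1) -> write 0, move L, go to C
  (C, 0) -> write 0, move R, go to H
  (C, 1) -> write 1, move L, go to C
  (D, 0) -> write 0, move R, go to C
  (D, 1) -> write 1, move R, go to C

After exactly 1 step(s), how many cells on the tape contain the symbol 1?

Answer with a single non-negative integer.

Step 1: in state A at pos 0, read 0 -> (A,0)->write 0,move L,goto D. Now: state=D, head=-1, tape[-2..1]=0000 (head:  ^)
No cell contains 1 after step 1 -> 0 cell(s)

Answer: 0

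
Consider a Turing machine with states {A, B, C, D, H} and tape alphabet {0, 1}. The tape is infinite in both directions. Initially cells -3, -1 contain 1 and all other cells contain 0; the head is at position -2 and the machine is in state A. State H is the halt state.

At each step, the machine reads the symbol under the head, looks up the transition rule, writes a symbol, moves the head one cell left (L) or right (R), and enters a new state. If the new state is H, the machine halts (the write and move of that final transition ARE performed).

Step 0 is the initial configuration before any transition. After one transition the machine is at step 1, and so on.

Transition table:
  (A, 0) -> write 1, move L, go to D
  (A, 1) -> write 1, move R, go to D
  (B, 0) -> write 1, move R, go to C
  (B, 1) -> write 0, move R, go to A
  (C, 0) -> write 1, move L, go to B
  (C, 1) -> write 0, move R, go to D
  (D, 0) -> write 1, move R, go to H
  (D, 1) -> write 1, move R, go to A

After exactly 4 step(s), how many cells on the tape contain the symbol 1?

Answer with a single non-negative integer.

Step 1: in state A at pos -2, read 0 -> (A,0)->write 1,move L,goto D. Now: state=D, head=-3, tape[-4..0]=01110 (head:  ^)
Step 2: in state D at pos -3, read 1 -> (D,1)->write 1,move R,goto A. Now: state=A, head=-2, tape[-4..0]=01110 (head:   ^)
Step 3: in state A at pos -2, read 1 -> (A,1)->write 1,move R,goto D. Now: state=D, head=-1, tape[-4..0]=01110 (head:    ^)
Step 4: in state D at pos -1, read 1 -> (D,1)->write 1,move R,goto A. Now: state=A, head=0, tape[-4..1]=011100 (head:     ^)
Cells containing 1 after step 4: {-3, -2, -1} -> 3 cell(s)

Answer: 3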